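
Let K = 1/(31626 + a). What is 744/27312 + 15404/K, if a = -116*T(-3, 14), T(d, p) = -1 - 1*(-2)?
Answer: 552362485551/1138 ≈ 4.8538e+8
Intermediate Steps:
T(d, p) = 1 (T(d, p) = -1 + 2 = 1)
a = -116 (a = -116*1 = -116)
K = 1/31510 (K = 1/(31626 - 116) = 1/31510 ≈ 3.1736e-5)
744/27312 + 15404/K = 744/27312 + 15404/(1/31510) = 744*(1/27312) + 15404*31510 = 31/1138 + 485380040 = 552362485551/1138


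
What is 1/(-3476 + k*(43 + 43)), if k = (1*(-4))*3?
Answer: -1/4508 ≈ -0.00022183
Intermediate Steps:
k = -12 (k = -4*3 = -12)
1/(-3476 + k*(43 + 43)) = 1/(-3476 - 12*(43 + 43)) = 1/(-3476 - 12*86) = 1/(-3476 - 1032) = 1/(-4508) = -1/4508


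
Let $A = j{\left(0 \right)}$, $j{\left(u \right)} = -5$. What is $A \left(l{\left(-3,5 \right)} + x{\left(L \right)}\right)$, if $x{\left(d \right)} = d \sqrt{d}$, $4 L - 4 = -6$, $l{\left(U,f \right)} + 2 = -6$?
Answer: $40 + \frac{5 i \sqrt{2}}{4} \approx 40.0 + 1.7678 i$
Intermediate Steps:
$A = -5$
$l{\left(U,f \right)} = -8$ ($l{\left(U,f \right)} = -2 - 6 = -8$)
$L = - \frac{1}{2}$ ($L = 1 + \frac{1}{4} \left(-6\right) = 1 - \frac{3}{2} = - \frac{1}{2} \approx -0.5$)
$x{\left(d \right)} = d^{\frac{3}{2}}$
$A \left(l{\left(-3,5 \right)} + x{\left(L \right)}\right) = - 5 \left(-8 + \left(- \frac{1}{2}\right)^{\frac{3}{2}}\right) = - 5 \left(-8 - \frac{i \sqrt{2}}{4}\right) = 40 + \frac{5 i \sqrt{2}}{4}$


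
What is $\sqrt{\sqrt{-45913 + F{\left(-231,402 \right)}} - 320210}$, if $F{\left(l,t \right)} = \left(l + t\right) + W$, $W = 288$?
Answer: $\sqrt{-320210 + i \sqrt{45454}} \approx 0.188 + 565.87 i$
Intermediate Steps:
$F{\left(l,t \right)} = 288 + l + t$ ($F{\left(l,t \right)} = \left(l + t\right) + 288 = 288 + l + t$)
$\sqrt{\sqrt{-45913 + F{\left(-231,402 \right)}} - 320210} = \sqrt{\sqrt{-45913 + \left(288 - 231 + 402\right)} - 320210} = \sqrt{\sqrt{-45913 + 459} - 320210} = \sqrt{\sqrt{-45454} - 320210} = \sqrt{i \sqrt{45454} - 320210} = \sqrt{-320210 + i \sqrt{45454}}$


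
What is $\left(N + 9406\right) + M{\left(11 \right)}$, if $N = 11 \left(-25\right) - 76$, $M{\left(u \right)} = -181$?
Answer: $8874$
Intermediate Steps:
$N = -351$ ($N = -275 - 76 = -351$)
$\left(N + 9406\right) + M{\left(11 \right)} = \left(-351 + 9406\right) - 181 = 9055 - 181 = 8874$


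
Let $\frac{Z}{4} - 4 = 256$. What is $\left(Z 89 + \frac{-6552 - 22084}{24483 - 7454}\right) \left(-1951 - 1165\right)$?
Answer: $- \frac{4911363182064}{17029} \approx -2.8841 \cdot 10^{8}$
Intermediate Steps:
$Z = 1040$ ($Z = 16 + 4 \cdot 256 = 16 + 1024 = 1040$)
$\left(Z 89 + \frac{-6552 - 22084}{24483 - 7454}\right) \left(-1951 - 1165\right) = \left(1040 \cdot 89 + \frac{-6552 - 22084}{24483 - 7454}\right) \left(-1951 - 1165\right) = \left(92560 - \frac{28636}{17029}\right) \left(-3116\right) = \frac{1576175604}{17029} \left(-3116\right) = - \frac{4911363182064}{17029}$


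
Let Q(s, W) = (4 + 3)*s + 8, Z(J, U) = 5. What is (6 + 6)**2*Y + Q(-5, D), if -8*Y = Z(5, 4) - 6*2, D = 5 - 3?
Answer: 99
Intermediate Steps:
D = 2
Y = 7/8 (Y = -(5 - 6*2)/8 = -(5 - 12)/8 = -1/8*(-7) = 7/8 ≈ 0.87500)
Q(s, W) = 8 + 7*s (Q(s, W) = 7*s + 8 = 8 + 7*s)
(6 + 6)**2*Y + Q(-5, D) = (6 + 6)**2*(7/8) + (8 + 7*(-5)) = 12**2*(7/8) + (8 - 35) = 144*(7/8) - 27 = 126 - 27 = 99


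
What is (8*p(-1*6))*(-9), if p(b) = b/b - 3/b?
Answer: -108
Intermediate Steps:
p(b) = 1 - 3/b
(8*p(-1*6))*(-9) = (8*((-3 - 1*6)/((-1*6))))*(-9) = (8*((-3 - 6)/(-6)))*(-9) = (8*(-⅙*(-9)))*(-9) = (8*(3/2))*(-9) = 12*(-9) = -108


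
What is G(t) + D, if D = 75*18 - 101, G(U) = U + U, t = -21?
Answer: 1207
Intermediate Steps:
G(U) = 2*U
D = 1249 (D = 1350 - 101 = 1249)
G(t) + D = 2*(-21) + 1249 = -42 + 1249 = 1207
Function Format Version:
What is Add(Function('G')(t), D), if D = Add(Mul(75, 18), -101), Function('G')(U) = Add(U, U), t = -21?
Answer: 1207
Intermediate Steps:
Function('G')(U) = Mul(2, U)
D = 1249 (D = Add(1350, -101) = 1249)
Add(Function('G')(t), D) = Add(Mul(2, -21), 1249) = Add(-42, 1249) = 1207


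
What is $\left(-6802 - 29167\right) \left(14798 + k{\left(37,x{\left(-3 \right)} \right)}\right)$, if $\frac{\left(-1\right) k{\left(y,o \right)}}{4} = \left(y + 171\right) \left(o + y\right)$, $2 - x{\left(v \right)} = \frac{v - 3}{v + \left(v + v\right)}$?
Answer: $\frac{1844706134}{3} \approx 6.149 \cdot 10^{8}$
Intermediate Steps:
$x{\left(v \right)} = 2 - \frac{-3 + v}{3 v}$ ($x{\left(v \right)} = 2 - \frac{v - 3}{v + \left(v + v\right)} = 2 - \frac{-3 + v}{v + 2 v} = 2 - \frac{-3 + v}{3 v}$)
$k{\left(y,o \right)} = - 4 \left(171 + y\right) \left(o + y\right)$ ($k{\left(y,o \right)} = - 4 \left(y + 171\right) \left(o + y\right) = - 4 \left(171 + y\right) \left(o + y\right)$)
$\left(-6802 - 29167\right) \left(14798 + k{\left(37,x{\left(-3 \right)} \right)}\right) = \left(-6802 - 29167\right) \left(14798 - \left(25308 + 5476 + 684 \left(\frac{5}{3} + \frac{1}{-3}\right) + 4 \left(\frac{5}{3} + \frac{1}{-3}\right) 37\right)\right) = - 35969 \left(14798 - \left(30784 + 684 \left(\frac{5}{3} - \frac{1}{3}\right) + 4 \left(\frac{5}{3} - \frac{1}{3}\right) 37\right)\right) = - 35969 \left(14798 - \left(31696 + \frac{592}{3}\right)\right) = - 35969 \left(14798 - \frac{95680}{3}\right) = \left(-35969\right) \left(- \frac{51286}{3}\right) = \frac{1844706134}{3}$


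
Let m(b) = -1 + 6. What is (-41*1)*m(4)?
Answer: -205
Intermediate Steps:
m(b) = 5
(-41*1)*m(4) = -41*1*5 = -41*5 = -205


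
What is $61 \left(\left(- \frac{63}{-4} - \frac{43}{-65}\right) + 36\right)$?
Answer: $\frac{831247}{260} \approx 3197.1$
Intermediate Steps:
$61 \left(\left(- \frac{63}{-4} - \frac{43}{-65}\right) + 36\right) = 61 \left(\left(\left(-63\right) \left(- \frac{1}{4}\right) - - \frac{43}{65}\right) + 36\right) = 61 \left(\left(\frac{63}{4} + \frac{43}{65}\right) + 36\right) = 61 \left(\frac{4267}{260} + 36\right) = 61 \cdot \frac{13627}{260} = \frac{831247}{260}$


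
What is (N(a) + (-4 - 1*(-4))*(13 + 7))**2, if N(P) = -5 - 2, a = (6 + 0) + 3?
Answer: 49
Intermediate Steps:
a = 9 (a = 6 + 3 = 9)
N(P) = -7
(N(a) + (-4 - 1*(-4))*(13 + 7))**2 = (-7 + (-4 - 1*(-4))*(13 + 7))**2 = (-7 + (-4 + 4)*20)**2 = (-7 + 0*20)**2 = (-7 + 0)**2 = (-7)**2 = 49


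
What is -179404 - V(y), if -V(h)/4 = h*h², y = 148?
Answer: 12787764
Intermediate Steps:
V(h) = -4*h³ (V(h) = -4*h*h² = -4*h³)
-179404 - V(y) = -179404 - (-4)*148³ = -179404 - (-4)*3241792 = -179404 - 1*(-12967168) = -179404 + 12967168 = 12787764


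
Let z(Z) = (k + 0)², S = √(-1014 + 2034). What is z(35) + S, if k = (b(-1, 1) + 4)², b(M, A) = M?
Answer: 81 + 2*√255 ≈ 112.94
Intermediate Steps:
S = 2*√255 (S = √1020 = 2*√255 ≈ 31.937)
k = 9 (k = (-1 + 4)² = 3² = 9)
z(Z) = 81 (z(Z) = (9 + 0)² = 9² = 81)
z(35) + S = 81 + 2*√255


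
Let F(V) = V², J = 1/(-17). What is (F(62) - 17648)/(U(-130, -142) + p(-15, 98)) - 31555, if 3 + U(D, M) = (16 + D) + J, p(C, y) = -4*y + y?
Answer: -55067918/1747 ≈ -31521.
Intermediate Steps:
p(C, y) = -3*y
J = -1/17 ≈ -0.058824
U(D, M) = 220/17 + D (U(D, M) = -3 + ((16 + D) - 1/17) = -3 + (271/17 + D) = 220/17 + D)
(F(62) - 17648)/(U(-130, -142) + p(-15, 98)) - 31555 = (62² - 17648)/((220/17 - 130) - 3*98) - 31555 = (3844 - 17648)/(-1990/17 - 294) - 31555 = -13804/(-6988/17) - 31555 = -13804*(-17/6988) - 31555 = 58667/1747 - 31555 = -55067918/1747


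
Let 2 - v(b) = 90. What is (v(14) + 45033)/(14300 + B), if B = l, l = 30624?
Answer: 44945/44924 ≈ 1.0005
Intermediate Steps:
B = 30624
v(b) = -88 (v(b) = 2 - 1*90 = 2 - 90 = -88)
(v(14) + 45033)/(14300 + B) = (-88 + 45033)/(14300 + 30624) = 44945/44924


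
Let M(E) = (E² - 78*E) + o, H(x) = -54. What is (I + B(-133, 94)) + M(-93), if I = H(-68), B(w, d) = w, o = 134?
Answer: 15850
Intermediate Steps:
I = -54
M(E) = 134 + E² - 78*E (M(E) = (E² - 78*E) + 134 = 134 + E² - 78*E)
(I + B(-133, 94)) + M(-93) = (-54 - 133) + (134 + (-93)² - 78*(-93)) = -187 + (134 + 8649 + 7254) = -187 + 16037 = 15850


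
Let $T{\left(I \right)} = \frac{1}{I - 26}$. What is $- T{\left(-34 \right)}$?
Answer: $\frac{1}{60} \approx 0.016667$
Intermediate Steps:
$T{\left(I \right)} = \frac{1}{-26 + I}$
$- T{\left(-34 \right)} = - \frac{1}{-26 - 34} = - \frac{1}{-60} = \left(-1\right) \left(- \frac{1}{60}\right) = \frac{1}{60}$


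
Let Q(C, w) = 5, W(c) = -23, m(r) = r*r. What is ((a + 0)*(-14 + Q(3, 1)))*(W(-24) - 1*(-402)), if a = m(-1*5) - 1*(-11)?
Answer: -122796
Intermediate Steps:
m(r) = r**2
a = 36 (a = (-1*5)**2 - 1*(-11) = (-5)**2 + 11 = 25 + 11 = 36)
((a + 0)*(-14 + Q(3, 1)))*(W(-24) - 1*(-402)) = ((36 + 0)*(-14 + 5))*(-23 - 1*(-402)) = (36*(-9))*(-23 + 402) = -324*379 = -122796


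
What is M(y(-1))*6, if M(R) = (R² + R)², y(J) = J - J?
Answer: 0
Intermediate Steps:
y(J) = 0
M(R) = (R + R²)²
M(y(-1))*6 = (0²*(1 + 0)²)*6 = (0*1²)*6 = (0*1)*6 = 0*6 = 0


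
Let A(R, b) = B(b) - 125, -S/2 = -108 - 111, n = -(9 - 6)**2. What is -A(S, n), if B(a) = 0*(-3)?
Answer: 125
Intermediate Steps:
B(a) = 0
n = -9 (n = -1*3**2 = -1*9 = -9)
S = 438 (S = -2*(-108 - 111) = -2*(-219) = 438)
A(R, b) = -125 (A(R, b) = 0 - 125 = -125)
-A(S, n) = -1*(-125) = 125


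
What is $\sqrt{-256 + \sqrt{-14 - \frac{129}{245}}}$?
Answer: $\frac{\sqrt{-313600 + 35 i \sqrt{17795}}}{35} \approx 0.1191 + 16.0 i$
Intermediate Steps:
$\sqrt{-256 + \sqrt{-14 - \frac{129}{245}}} = \sqrt{-256 + \sqrt{- \frac{3559}{245}}} = \sqrt{-256 + \frac{i \sqrt{17795}}{35}}$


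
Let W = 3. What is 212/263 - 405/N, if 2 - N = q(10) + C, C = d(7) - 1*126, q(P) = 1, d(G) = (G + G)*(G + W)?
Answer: 109271/3419 ≈ 31.960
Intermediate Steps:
d(G) = 2*G*(3 + G) (d(G) = (G + G)*(G + 3) = (2*G)*(3 + G) = 2*G*(3 + G))
C = 14 (C = 2*7*(3 + 7) - 1*126 = 2*7*10 - 126 = 140 - 126 = 14)
N = -13 (N = 2 - (1 + 14) = 2 - 1*15 = 2 - 15 = -13)
212/263 - 405/N = 212/263 - 405/(-13) = 212*(1/263) - 405*(-1/13) = 212/263 + 405/13 = 109271/3419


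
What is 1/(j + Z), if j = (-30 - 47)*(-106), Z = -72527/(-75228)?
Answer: 75228/614083463 ≈ 0.00012250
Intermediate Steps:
Z = 72527/75228 (Z = -72527*(-1/75228) = 72527/75228 ≈ 0.96410)
j = 8162 (j = -77*(-106) = 8162)
1/(j + Z) = 1/(8162 + 72527/75228) = 1/(614083463/75228) = 75228/614083463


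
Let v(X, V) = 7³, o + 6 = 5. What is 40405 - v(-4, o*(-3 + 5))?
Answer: 40062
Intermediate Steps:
o = -1 (o = -6 + 5 = -1)
v(X, V) = 343
40405 - v(-4, o*(-3 + 5)) = 40405 - 1*343 = 40405 - 343 = 40062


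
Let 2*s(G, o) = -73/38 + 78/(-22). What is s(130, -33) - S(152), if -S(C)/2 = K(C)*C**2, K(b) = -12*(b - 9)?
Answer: -66288890093/836 ≈ -7.9293e+7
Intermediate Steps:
K(b) = 108 - 12*b (K(b) = -12*(-9 + b) = 108 - 12*b)
s(G, o) = -2285/836 (s(G, o) = (-73/38 + 78/(-22))/2 = (-73*1/38 + 78*(-1/22))/2 = (-73/38 - 39/11)/2 = (1/2)*(-2285/418) = -2285/836)
S(C) = -2*C**2*(108 - 12*C) (S(C) = -2*(108 - 12*C)*C**2 = -2*C**2*(108 - 12*C))
s(130, -33) - S(152) = -2285/836 - 24*152**2*(-9 + 152) = -2285/836 - 24*23104*143 = -2285/836 - 1*79292928 = -2285/836 - 79292928 = -66288890093/836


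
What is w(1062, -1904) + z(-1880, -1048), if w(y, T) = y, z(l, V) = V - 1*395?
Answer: -381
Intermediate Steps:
z(l, V) = -395 + V (z(l, V) = V - 395 = -395 + V)
w(1062, -1904) + z(-1880, -1048) = 1062 + (-395 - 1048) = 1062 - 1443 = -381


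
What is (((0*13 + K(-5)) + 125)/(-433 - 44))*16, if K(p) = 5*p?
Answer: -1600/477 ≈ -3.3543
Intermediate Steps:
(((0*13 + K(-5)) + 125)/(-433 - 44))*16 = (((0*13 + 5*(-5)) + 125)/(-433 - 44))*16 = (((0 - 25) + 125)/(-477))*16 = ((-25 + 125)*(-1/477))*16 = (100*(-1/477))*16 = -100/477*16 = -1600/477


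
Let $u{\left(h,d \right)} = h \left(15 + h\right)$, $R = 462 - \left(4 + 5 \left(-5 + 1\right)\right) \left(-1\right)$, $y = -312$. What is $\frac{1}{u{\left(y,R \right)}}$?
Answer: $\frac{1}{92664} \approx 1.0792 \cdot 10^{-5}$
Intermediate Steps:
$R = 446$ ($R = 462 - \left(4 + 5 \left(-4\right)\right) \left(-1\right) = 462 - \left(4 - 20\right) \left(-1\right) = 462 - \left(-16\right) \left(-1\right) = 462 - 16 = 446$)
$\frac{1}{u{\left(y,R \right)}} = \frac{1}{\left(-312\right) \left(15 - 312\right)} = \frac{1}{\left(-312\right) \left(-297\right)} = \frac{1}{92664}$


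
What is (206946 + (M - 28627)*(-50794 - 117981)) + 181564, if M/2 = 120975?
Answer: -36003200815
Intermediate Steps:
M = 241950 (M = 2*120975 = 241950)
(206946 + (M - 28627)*(-50794 - 117981)) + 181564 = (206946 + (241950 - 28627)*(-50794 - 117981)) + 181564 = (206946 + 213323*(-168775)) + 181564 = (206946 - 36003589325) + 181564 = -36003382379 + 181564 = -36003200815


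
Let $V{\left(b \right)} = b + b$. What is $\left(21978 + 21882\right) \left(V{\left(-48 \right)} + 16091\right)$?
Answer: $701540700$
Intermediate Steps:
$V{\left(b \right)} = 2 b$
$\left(21978 + 21882\right) \left(V{\left(-48 \right)} + 16091\right) = \left(21978 + 21882\right) \left(2 \left(-48\right) + 16091\right) = 43860 \left(-96 + 16091\right) = 43860 \cdot 15995 = 701540700$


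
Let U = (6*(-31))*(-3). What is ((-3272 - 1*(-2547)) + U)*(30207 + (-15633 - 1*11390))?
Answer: -531728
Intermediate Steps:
U = 558 (U = -186*(-3) = 558)
((-3272 - 1*(-2547)) + U)*(30207 + (-15633 - 1*11390)) = ((-3272 - 1*(-2547)) + 558)*(30207 + (-15633 - 1*11390)) = ((-3272 + 2547) + 558)*(30207 + (-15633 - 11390)) = (-725 + 558)*(30207 - 27023) = -167*3184 = -531728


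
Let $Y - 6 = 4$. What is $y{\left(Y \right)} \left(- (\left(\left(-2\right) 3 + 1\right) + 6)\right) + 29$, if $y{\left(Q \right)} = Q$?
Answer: $19$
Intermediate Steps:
$Y = 10$ ($Y = 6 + 4 = 10$)
$y{\left(Y \right)} \left(- (\left(\left(-2\right) 3 + 1\right) + 6)\right) + 29 = 10 \left(- (\left(\left(-2\right) 3 + 1\right) + 6)\right) + 29 = 10 \left(- (\left(-6 + 1\right) + 6)\right) + 29 = 10 \left(- (-5 + 6)\right) + 29 = 10 \left(\left(-1\right) 1\right) + 29 = 10 \left(-1\right) + 29 = -10 + 29 = 19$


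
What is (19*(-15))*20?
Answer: -5700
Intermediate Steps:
(19*(-15))*20 = -285*20 = -5700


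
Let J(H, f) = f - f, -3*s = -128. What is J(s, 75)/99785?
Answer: 0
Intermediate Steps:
s = 128/3 (s = -1/3*(-128) = 128/3 ≈ 42.667)
J(H, f) = 0
J(s, 75)/99785 = 0/99785 = 0*(1/99785) = 0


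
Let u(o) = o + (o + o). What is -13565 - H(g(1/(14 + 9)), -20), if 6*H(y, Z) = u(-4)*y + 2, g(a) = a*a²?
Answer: -495148226/36501 ≈ -13565.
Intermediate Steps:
u(o) = 3*o (u(o) = o + 2*o = 3*o)
g(a) = a³
H(y, Z) = ⅓ - 2*y (H(y, Z) = ((3*(-4))*y + 2)/6 = (-12*y + 2)/6 = (2 - 12*y)/6 = ⅓ - 2*y)
-13565 - H(g(1/(14 + 9)), -20) = -13565 - (⅓ - 2/(14 + 9)³) = -13565 - (⅓ - 2*(1/23)³) = -13565 - (⅓ - 2*1/12167) = -13565 - (⅓ - 2/12167) = -13565 - 1*12161/36501 = -13565 - 12161/36501 = -495148226/36501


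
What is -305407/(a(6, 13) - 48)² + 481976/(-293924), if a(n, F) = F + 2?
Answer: -22572829733/80020809 ≈ -282.09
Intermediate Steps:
a(n, F) = 2 + F
-305407/(a(6, 13) - 48)² + 481976/(-293924) = -305407/((2 + 13) - 48)² + 481976/(-293924) = -305407/(15 - 48)² + 481976*(-1/293924) = -305407/((-33)²) - 120494/73481 = -305407/1089 - 120494/73481 = -22572829733/80020809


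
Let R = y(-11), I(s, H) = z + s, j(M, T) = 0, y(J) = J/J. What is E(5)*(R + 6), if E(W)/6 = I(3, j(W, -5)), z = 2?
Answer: 210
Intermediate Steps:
y(J) = 1
I(s, H) = 2 + s
E(W) = 30 (E(W) = 6*(2 + 3) = 6*5 = 30)
R = 1
E(5)*(R + 6) = 30*(1 + 6) = 30*7 = 210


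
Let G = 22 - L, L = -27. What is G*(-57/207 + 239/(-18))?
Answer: -274939/414 ≈ -664.10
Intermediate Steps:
G = 49 (G = 22 - 1*(-27) = 22 + 27 = 49)
G*(-57/207 + 239/(-18)) = 49*(-57/207 + 239/(-18)) = 49*(-57*1/207 + 239*(-1/18)) = 49*(-19/69 - 239/18) = 49*(-5611/414) = -274939/414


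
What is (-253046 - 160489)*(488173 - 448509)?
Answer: -16402452240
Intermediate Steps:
(-253046 - 160489)*(488173 - 448509) = -413535*39664 = -16402452240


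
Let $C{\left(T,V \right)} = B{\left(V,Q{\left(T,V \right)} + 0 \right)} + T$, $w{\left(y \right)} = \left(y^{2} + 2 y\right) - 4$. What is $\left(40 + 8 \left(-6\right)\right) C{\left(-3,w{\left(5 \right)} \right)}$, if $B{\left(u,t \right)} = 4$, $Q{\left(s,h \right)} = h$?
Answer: $-8$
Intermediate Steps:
$w{\left(y \right)} = -4 + y^{2} + 2 y$
$C{\left(T,V \right)} = 4 + T$
$\left(40 + 8 \left(-6\right)\right) C{\left(-3,w{\left(5 \right)} \right)} = \left(40 + 8 \left(-6\right)\right) \left(4 - 3\right) = \left(40 - 48\right) 1 = \left(-8\right) 1 = -8$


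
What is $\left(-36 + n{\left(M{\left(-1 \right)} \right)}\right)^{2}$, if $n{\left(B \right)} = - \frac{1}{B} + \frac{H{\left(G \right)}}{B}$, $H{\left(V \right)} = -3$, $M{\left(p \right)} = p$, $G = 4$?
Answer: $1024$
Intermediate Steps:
$n{\left(B \right)} = - \frac{4}{B}$ ($n{\left(B \right)} = - \frac{1}{B} - \frac{3}{B} = - \frac{4}{B}$)
$\left(-36 + n{\left(M{\left(-1 \right)} \right)}\right)^{2} = \left(-36 - \frac{4}{-1}\right)^{2} = \left(-36 - -4\right)^{2} = \left(-36 + 4\right)^{2} = \left(-32\right)^{2} = 1024$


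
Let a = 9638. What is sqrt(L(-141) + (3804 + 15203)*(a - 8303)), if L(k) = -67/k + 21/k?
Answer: sqrt(504467359431)/141 ≈ 5037.3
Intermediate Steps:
L(k) = -46/k
sqrt(L(-141) + (3804 + 15203)*(a - 8303)) = sqrt(-46/(-141) + (3804 + 15203)*(9638 - 8303)) = sqrt(-46*(-1/141) + 19007*1335) = sqrt(46/141 + 25374345) = sqrt(3577782691/141) = sqrt(504467359431)/141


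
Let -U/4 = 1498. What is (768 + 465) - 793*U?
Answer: 4752889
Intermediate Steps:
U = -5992 (U = -4*1498 = -5992)
(768 + 465) - 793*U = (768 + 465) - 793*(-5992) = 1233 + 4751656 = 4752889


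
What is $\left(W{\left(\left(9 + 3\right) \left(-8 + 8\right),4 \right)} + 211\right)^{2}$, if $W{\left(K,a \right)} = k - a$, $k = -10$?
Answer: $38809$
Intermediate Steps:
$W{\left(K,a \right)} = -10 - a$
$\left(W{\left(\left(9 + 3\right) \left(-8 + 8\right),4 \right)} + 211\right)^{2} = \left(\left(-10 - 4\right) + 211\right)^{2} = \left(-14 + 211\right)^{2} = 197^{2} = 38809$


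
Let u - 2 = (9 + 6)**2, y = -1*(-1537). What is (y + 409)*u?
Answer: 441742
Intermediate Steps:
y = 1537
u = 227 (u = 2 + (9 + 6)**2 = 2 + 15**2 = 2 + 225 = 227)
(y + 409)*u = (1537 + 409)*227 = 1946*227 = 441742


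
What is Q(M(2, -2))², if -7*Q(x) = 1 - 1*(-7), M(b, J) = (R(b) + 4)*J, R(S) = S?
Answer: 64/49 ≈ 1.3061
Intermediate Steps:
M(b, J) = J*(4 + b) (M(b, J) = (b + 4)*J = (4 + b)*J = J*(4 + b))
Q(x) = -8/7 (Q(x) = -(1 - 1*(-7))/7 = -(1 + 7)/7 = -⅐*8 = -8/7)
Q(M(2, -2))² = (-8/7)² = 64/49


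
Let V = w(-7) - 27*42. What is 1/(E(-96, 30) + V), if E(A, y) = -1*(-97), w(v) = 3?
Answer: -1/1034 ≈ -0.00096712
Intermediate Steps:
E(A, y) = 97
V = -1131 (V = 3 - 27*42 = 3 - 1134 = -1131)
1/(E(-96, 30) + V) = 1/(97 - 1131) = 1/(-1034) = -1/1034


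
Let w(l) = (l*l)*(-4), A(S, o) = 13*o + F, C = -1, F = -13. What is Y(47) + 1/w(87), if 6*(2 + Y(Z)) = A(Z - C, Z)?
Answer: 2956955/30276 ≈ 97.667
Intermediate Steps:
A(S, o) = -13 + 13*o (A(S, o) = 13*o - 13 = -13 + 13*o)
Y(Z) = -25/6 + 13*Z/6 (Y(Z) = -2 + (-13 + 13*Z)/6 = -2 + (-13/6 + 13*Z/6) = -25/6 + 13*Z/6)
w(l) = -4*l² (w(l) = l²*(-4) = -4*l²)
Y(47) + 1/w(87) = (-25/6 + (13/6)*47) + 1/(-4*87²) = (-25/6 + 611/6) + 1/(-4*7569) = 293/3 + 1/(-30276) = 293/3 - 1/30276 = 2956955/30276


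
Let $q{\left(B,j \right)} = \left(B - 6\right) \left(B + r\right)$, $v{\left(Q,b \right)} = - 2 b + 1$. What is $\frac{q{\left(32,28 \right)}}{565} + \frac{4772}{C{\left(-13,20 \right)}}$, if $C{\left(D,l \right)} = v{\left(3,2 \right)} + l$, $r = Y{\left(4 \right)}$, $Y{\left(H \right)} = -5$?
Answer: $\frac{2708114}{9605} \approx 281.95$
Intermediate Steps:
$r = -5$
$v{\left(Q,b \right)} = 1 - 2 b$
$q{\left(B,j \right)} = \left(-6 + B\right) \left(-5 + B\right)$ ($q{\left(B,j \right)} = \left(B - 6\right) \left(B - 5\right) = \left(-6 + B\right) \left(-5 + B\right)$)
$C{\left(D,l \right)} = -3 + l$ ($C{\left(D,l \right)} = \left(1 - 4\right) + l = -3 + l$)
$\frac{q{\left(32,28 \right)}}{565} + \frac{4772}{C{\left(-13,20 \right)}} = \frac{30 + 32^{2} - 352}{565} + \frac{4772}{-3 + 20} = \left(30 + 1024 - 352\right) \frac{1}{565} + \frac{4772}{17} = 702 \cdot \frac{1}{565} + 4772 \cdot \frac{1}{17} = \frac{702}{565} + \frac{4772}{17} = \frac{2708114}{9605}$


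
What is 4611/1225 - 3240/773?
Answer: -404697/946925 ≈ -0.42738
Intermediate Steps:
4611/1225 - 3240/773 = -404697/946925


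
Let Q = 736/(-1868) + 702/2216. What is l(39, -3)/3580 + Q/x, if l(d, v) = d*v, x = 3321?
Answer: -12574776172/384493108905 ≈ -0.032705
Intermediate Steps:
Q = -39955/517436 (Q = 736*(-1/1868) + 702*(1/2216) = -184/467 + 351/1108 = -39955/517436 ≈ -0.077217)
l(39, -3)/3580 + Q/x = (39*(-3))/3580 - 39955/517436/3321 = -117*1/3580 - 39955/517436*1/3321 = -117/3580 - 39955/1718404956 = -12574776172/384493108905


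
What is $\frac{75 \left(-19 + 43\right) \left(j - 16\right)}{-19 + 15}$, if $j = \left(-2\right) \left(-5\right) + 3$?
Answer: $1350$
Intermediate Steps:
$j = 13$ ($j = 10 + 3 = 13$)
$\frac{75 \left(-19 + 43\right) \left(j - 16\right)}{-19 + 15} = \frac{75 \left(-19 + 43\right) \left(13 - 16\right)}{-19 + 15} = \frac{75 \cdot 24 \left(-3\right)}{-4} = 75 \left(-72\right) \left(- \frac{1}{4}\right) = \left(-5400\right) \left(- \frac{1}{4}\right) = 1350$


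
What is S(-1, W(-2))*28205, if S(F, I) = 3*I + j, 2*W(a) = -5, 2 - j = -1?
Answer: -253845/2 ≈ -1.2692e+5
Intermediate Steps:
j = 3 (j = 2 - 1*(-1) = 2 + 1 = 3)
W(a) = -5/2 (W(a) = (½)*(-5) = -5/2)
S(F, I) = 3 + 3*I (S(F, I) = 3*I + 3 = 3 + 3*I)
S(-1, W(-2))*28205 = (3 + 3*(-5/2))*28205 = (3 - 15/2)*28205 = -9/2*28205 = -253845/2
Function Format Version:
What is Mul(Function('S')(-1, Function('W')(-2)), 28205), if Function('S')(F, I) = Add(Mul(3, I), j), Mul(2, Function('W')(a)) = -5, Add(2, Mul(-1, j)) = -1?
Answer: Rational(-253845, 2) ≈ -1.2692e+5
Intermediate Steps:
j = 3 (j = Add(2, Mul(-1, -1)) = Add(2, 1) = 3)
Function('W')(a) = Rational(-5, 2) (Function('W')(a) = Mul(Rational(1, 2), -5) = Rational(-5, 2))
Function('S')(F, I) = Add(3, Mul(3, I)) (Function('S')(F, I) = Add(Mul(3, I), 3) = Add(3, Mul(3, I)))
Mul(Function('S')(-1, Function('W')(-2)), 28205) = Mul(Add(3, Mul(3, Rational(-5, 2))), 28205) = Mul(Add(3, Rational(-15, 2)), 28205) = Mul(Rational(-9, 2), 28205) = Rational(-253845, 2)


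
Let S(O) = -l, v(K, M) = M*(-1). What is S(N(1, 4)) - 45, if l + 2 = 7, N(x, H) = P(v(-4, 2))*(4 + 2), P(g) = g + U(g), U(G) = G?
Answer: -50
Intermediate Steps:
v(K, M) = -M
P(g) = 2*g (P(g) = g + g = 2*g)
N(x, H) = -24 (N(x, H) = (2*(-1*2))*(4 + 2) = (2*(-2))*6 = -4*6 = -24)
l = 5 (l = -2 + 7 = 5)
S(O) = -5 (S(O) = -1*5 = -5)
S(N(1, 4)) - 45 = -5 - 45 = -50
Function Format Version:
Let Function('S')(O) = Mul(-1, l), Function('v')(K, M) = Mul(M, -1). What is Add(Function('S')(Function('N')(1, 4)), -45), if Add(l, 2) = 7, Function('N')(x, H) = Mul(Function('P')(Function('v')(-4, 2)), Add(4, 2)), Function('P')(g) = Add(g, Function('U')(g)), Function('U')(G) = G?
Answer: -50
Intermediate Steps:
Function('v')(K, M) = Mul(-1, M)
Function('P')(g) = Mul(2, g) (Function('P')(g) = Add(g, g) = Mul(2, g))
Function('N')(x, H) = -24 (Function('N')(x, H) = Mul(Mul(2, Mul(-1, 2)), Add(4, 2)) = Mul(Mul(2, -2), 6) = Mul(-4, 6) = -24)
l = 5 (l = Add(-2, 7) = 5)
Function('S')(O) = -5 (Function('S')(O) = Mul(-1, 5) = -5)
Add(Function('S')(Function('N')(1, 4)), -45) = Add(-5, -45) = -50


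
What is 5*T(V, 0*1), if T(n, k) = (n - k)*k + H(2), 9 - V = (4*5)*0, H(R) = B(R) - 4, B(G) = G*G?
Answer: 0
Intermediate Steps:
B(G) = G²
H(R) = -4 + R² (H(R) = R² - 4 = -4 + R²)
V = 9 (V = 9 - 4*5*0 = 9 - 20*0 = 9 - 1*0 = 9 + 0 = 9)
T(n, k) = k*(n - k) (T(n, k) = (n - k)*k + (-4 + 2²) = k*(n - k) + (-4 + 4) = k*(n - k) + 0 = k*(n - k))
5*T(V, 0*1) = 5*((0*1)*(9 - 0)) = 5*(0*(9 - 1*0)) = 5*(0*(9 + 0)) = 5*(0*9) = 5*0 = 0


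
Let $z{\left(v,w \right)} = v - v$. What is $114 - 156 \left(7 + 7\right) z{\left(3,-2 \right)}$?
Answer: $114$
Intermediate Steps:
$z{\left(v,w \right)} = 0$
$114 - 156 \left(7 + 7\right) z{\left(3,-2 \right)} = 114 - 156 \left(7 + 7\right) 0 = 114 - 156 \cdot 14 \cdot 0 = 114 - 0 = 114 + 0 = 114$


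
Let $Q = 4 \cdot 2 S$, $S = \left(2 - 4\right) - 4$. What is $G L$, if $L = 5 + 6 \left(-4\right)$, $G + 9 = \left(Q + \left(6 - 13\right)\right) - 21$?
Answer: $1615$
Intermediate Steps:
$S = -6$ ($S = -2 - 4 = -6$)
$Q = -48$ ($Q = 4 \cdot 2 \left(-6\right) = 8 \left(-6\right) = -48$)
$G = -85$ ($G = -9 + \left(\left(-48 + \left(6 - 13\right)\right) - 21\right) = -9 - 76 = -85$)
$L = -19$ ($L = 5 - 24 = -19$)
$G L = \left(-85\right) \left(-19\right) = 1615$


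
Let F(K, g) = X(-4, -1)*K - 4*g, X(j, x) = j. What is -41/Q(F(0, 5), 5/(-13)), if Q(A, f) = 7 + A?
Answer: 41/13 ≈ 3.1538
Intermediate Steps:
F(K, g) = -4*K - 4*g
-41/Q(F(0, 5), 5/(-13)) = -41/(7 + (-4*0 - 4*5)) = -41/(7 + (0 - 20)) = -41/(7 - 20) = -41/(-13) = -1/13*(-41) = 41/13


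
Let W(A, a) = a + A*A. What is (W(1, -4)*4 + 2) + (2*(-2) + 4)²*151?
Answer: -10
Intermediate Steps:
W(A, a) = a + A²
(W(1, -4)*4 + 2) + (2*(-2) + 4)²*151 = ((-4 + 1²)*4 + 2) + (2*(-2) + 4)²*151 = ((-4 + 1)*4 + 2) + (-4 + 4)²*151 = (-3*4 + 2) + 0²*151 = (-12 + 2) + 0*151 = -10 + 0 = -10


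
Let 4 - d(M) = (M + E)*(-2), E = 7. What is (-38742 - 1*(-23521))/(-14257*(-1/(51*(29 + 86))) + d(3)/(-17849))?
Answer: -1593401024085/254332433 ≈ -6265.0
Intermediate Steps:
d(M) = 18 + 2*M (d(M) = 4 - (M + 7)*(-2) = 4 - (7 + M)*(-2) = 4 - (-14 - 2*M) = 4 + (14 + 2*M) = 18 + 2*M)
(-38742 - 1*(-23521))/(-14257*(-1/(51*(29 + 86))) + d(3)/(-17849)) = (-38742 - 1*(-23521))/(-14257*(-1/(51*(29 + 86))) + (18 + 2*3)/(-17849)) = (-38742 + 23521)/(-14257/((-51*115)) + (18 + 6)*(-1/17849)) = -15221/(-14257/(-5865) + 24*(-1/17849)) = -15221/(-14257*(-1/5865) - 24/17849) = -15221/(14257/5865 - 24/17849) = -15221/254332433/104684385 = -15221*104684385/254332433 = -1593401024085/254332433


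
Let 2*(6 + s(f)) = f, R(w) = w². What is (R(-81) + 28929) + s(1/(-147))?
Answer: 10432295/294 ≈ 35484.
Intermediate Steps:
s(f) = -6 + f/2
(R(-81) + 28929) + s(1/(-147)) = ((-81)² + 28929) + (-6 + (½)/(-147)) = (6561 + 28929) + (-6 + (½)*(-1/147)) = 35490 + (-6 - 1/294) = 35490 - 1765/294 = 10432295/294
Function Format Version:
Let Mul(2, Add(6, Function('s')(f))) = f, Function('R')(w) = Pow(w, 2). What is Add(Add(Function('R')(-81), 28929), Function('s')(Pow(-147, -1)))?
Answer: Rational(10432295, 294) ≈ 35484.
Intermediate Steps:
Function('s')(f) = Add(-6, Mul(Rational(1, 2), f))
Add(Add(Function('R')(-81), 28929), Function('s')(Pow(-147, -1))) = Add(Add(Pow(-81, 2), 28929), Add(-6, Mul(Rational(1, 2), Pow(-147, -1)))) = Add(Add(6561, 28929), Add(-6, Mul(Rational(1, 2), Rational(-1, 147)))) = Add(35490, Add(-6, Rational(-1, 294))) = Add(35490, Rational(-1765, 294)) = Rational(10432295, 294)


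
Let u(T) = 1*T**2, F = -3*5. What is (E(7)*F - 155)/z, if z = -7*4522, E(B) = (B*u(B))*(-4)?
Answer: -1075/1666 ≈ -0.64526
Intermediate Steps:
F = -15
u(T) = T**2
E(B) = -4*B**3 (E(B) = (B*B**2)*(-4) = B**3*(-4) = -4*B**3)
z = -31654
(E(7)*F - 155)/z = (-4*7**3*(-15) - 155)/(-31654) = (-4*343*(-15) - 155)*(-1/31654) = (-1372*(-15) - 155)*(-1/31654) = (20580 - 155)*(-1/31654) = 20425*(-1/31654) = -1075/1666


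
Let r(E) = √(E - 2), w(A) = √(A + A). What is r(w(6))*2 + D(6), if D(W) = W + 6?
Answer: 12 + 2*√(-2 + 2*√3) ≈ 14.420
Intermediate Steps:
w(A) = √2*√A (w(A) = √(2*A) = √2*√A)
D(W) = 6 + W
r(E) = √(-2 + E)
r(w(6))*2 + D(6) = √(-2 + √2*√6)*2 + (6 + 6) = √(-2 + 2*√3)*2 + 12 = 2*√(-2 + 2*√3) + 12 = 12 + 2*√(-2 + 2*√3)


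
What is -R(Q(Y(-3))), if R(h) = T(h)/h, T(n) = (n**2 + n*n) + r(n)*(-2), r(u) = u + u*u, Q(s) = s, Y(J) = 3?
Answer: 2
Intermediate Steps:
r(u) = u + u**2
T(n) = 2*n**2 - 2*n*(1 + n) (T(n) = (n**2 + n*n) + (n*(1 + n))*(-2) = (n**2 + n**2) - 2*n*(1 + n) = 2*n**2 - 2*n*(1 + n))
R(h) = -2 (R(h) = (-2*h)/h = -2)
-R(Q(Y(-3))) = -1*(-2) = 2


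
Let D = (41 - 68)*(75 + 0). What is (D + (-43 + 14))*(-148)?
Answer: 303992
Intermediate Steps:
D = -2025 (D = -27*75 = -2025)
(D + (-43 + 14))*(-148) = (-2025 + (-43 + 14))*(-148) = (-2025 - 29)*(-148) = -2054*(-148) = 303992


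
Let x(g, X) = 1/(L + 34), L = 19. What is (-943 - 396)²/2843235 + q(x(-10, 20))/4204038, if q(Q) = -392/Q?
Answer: 1246406160773/1992177997155 ≈ 0.62565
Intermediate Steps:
x(g, X) = 1/53 (x(g, X) = 1/(19 + 34) = 1/53)
(-943 - 396)²/2843235 + q(x(-10, 20))/4204038 = (-943 - 396)²/2843235 - 392/1/53/4204038 = (-1339)²*(1/2843235) - 392*53*(1/4204038) = 1792921*(1/2843235) - 20776*1/4204038 = 1792921/2843235 - 10388/2102019 = 1246406160773/1992177997155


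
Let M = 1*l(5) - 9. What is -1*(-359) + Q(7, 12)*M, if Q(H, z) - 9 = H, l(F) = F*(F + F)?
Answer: 1015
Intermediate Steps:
l(F) = 2*F² (l(F) = F*(2*F) = 2*F²)
Q(H, z) = 9 + H
M = 41 (M = 1*(2*5²) - 9 = 1*(2*25) - 9 = 1*50 - 9 = 50 - 9 = 41)
-1*(-359) + Q(7, 12)*M = -1*(-359) + (9 + 7)*41 = 359 + 16*41 = 359 + 656 = 1015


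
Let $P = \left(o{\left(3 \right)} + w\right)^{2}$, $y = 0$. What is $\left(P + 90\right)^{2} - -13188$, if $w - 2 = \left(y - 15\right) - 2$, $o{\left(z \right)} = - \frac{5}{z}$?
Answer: $\frac{12024328}{81} \approx 1.4845 \cdot 10^{5}$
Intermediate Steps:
$w = -15$ ($w = 2 + \left(\left(0 - 15\right) - 2\right) = 2 - 17 = -15$)
$P = \frac{2500}{9}$ ($P = \left(- \frac{5}{3} - 15\right)^{2} = \left(- \frac{50}{3}\right)^{2} = \frac{2500}{9} \approx 277.78$)
$\left(P + 90\right)^{2} - -13188 = \left(\frac{2500}{9} + 90\right)^{2} - -13188 = \left(\frac{3310}{9}\right)^{2} + 13188 = \frac{10956100}{81} + 13188 = \frac{12024328}{81}$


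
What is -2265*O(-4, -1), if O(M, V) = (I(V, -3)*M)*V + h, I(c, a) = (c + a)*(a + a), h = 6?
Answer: -231030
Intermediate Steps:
I(c, a) = 2*a*(a + c) (I(c, a) = (a + c)*(2*a) = 2*a*(a + c))
O(M, V) = 6 + M*V*(18 - 6*V) (O(M, V) = ((2*(-3)*(-3 + V))*M)*V + 6 = ((18 - 6*V)*M)*V + 6 = (M*(18 - 6*V))*V + 6 = M*V*(18 - 6*V) + 6 = 6 + M*V*(18 - 6*V))
-2265*O(-4, -1) = -2265*(6 - 6*(-4)*(-1)*(-3 - 1)) = -2265*(6 - 6*(-4)*(-1)*(-4)) = -2265*(6 + 96) = -2265*102 = -231030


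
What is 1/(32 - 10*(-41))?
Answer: 1/442 ≈ 0.0022624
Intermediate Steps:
1/(32 - 10*(-41)) = 1/(32 + 410) = 1/442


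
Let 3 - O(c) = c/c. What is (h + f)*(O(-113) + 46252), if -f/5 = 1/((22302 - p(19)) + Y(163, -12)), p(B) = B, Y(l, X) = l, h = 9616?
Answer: 1663916195279/3741 ≈ 4.4478e+8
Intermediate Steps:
O(c) = 2 (O(c) = 3 - c/c = 3 - 1*1 = 3 - 1 = 2)
f = -5/22446 (f = -5/((22302 - 1*19) + 163) = -5/((22302 - 19) + 163) = -5/(22283 + 163) = -5/22446 ≈ -0.00022276)
(h + f)*(O(-113) + 46252) = (9616 - 5/22446)*(2 + 46252) = (215840731/22446)*46254 = 1663916195279/3741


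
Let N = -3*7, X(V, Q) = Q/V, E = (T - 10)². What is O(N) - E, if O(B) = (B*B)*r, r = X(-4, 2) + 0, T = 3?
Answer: -539/2 ≈ -269.50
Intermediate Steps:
E = 49 (E = (3 - 10)² = (-7)² = 49)
r = -½ (r = 2/(-4) + 0 = 2*(-¼) + 0 = -½ + 0 = -½ ≈ -0.50000)
N = -21
O(B) = -B²/2 (O(B) = (B*B)*(-½) = B²*(-½) = -B²/2)
O(N) - E = -½*(-21)² - 1*49 = -½*441 - 49 = -441/2 - 49 = -539/2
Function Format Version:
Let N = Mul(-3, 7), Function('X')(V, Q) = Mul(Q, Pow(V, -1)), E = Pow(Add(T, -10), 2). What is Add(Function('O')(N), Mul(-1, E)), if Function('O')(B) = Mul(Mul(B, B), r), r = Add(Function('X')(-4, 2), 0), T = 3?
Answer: Rational(-539, 2) ≈ -269.50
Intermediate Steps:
E = 49 (E = Pow(Add(3, -10), 2) = Pow(-7, 2) = 49)
r = Rational(-1, 2) (r = Add(Mul(2, Pow(-4, -1)), 0) = Add(Mul(2, Rational(-1, 4)), 0) = Add(Rational(-1, 2), 0) = Rational(-1, 2) ≈ -0.50000)
N = -21
Function('O')(B) = Mul(Rational(-1, 2), Pow(B, 2)) (Function('O')(B) = Mul(Mul(B, B), Rational(-1, 2)) = Mul(Pow(B, 2), Rational(-1, 2)) = Mul(Rational(-1, 2), Pow(B, 2)))
Add(Function('O')(N), Mul(-1, E)) = Add(Mul(Rational(-1, 2), Pow(-21, 2)), Mul(-1, 49)) = Add(Mul(Rational(-1, 2), 441), -49) = Add(Rational(-441, 2), -49) = Rational(-539, 2)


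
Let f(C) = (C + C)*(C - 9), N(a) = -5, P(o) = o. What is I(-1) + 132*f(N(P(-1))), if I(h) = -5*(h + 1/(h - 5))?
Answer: 110915/6 ≈ 18486.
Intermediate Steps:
f(C) = 2*C*(-9 + C) (f(C) = (2*C)*(-9 + C) = 2*C*(-9 + C))
I(h) = -5*h - 5/(-5 + h) (I(h) = -5*(h + 1/(-5 + h)) = -5*h - 5/(-5 + h))
I(-1) + 132*f(N(P(-1))) = 5*(-1 - 1*(-1)² + 5*(-1))/(-5 - 1) + 132*(2*(-5)*(-9 - 5)) = 5*(-1 - 1*1 - 5)/(-6) + 132*(2*(-5)*(-14)) = 5*(-⅙)*(-1 - 1 - 5) + 132*140 = 5*(-⅙)*(-7) + 18480 = 35/6 + 18480 = 110915/6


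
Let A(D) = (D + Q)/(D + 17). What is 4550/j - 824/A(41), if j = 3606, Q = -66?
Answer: 86225851/45075 ≈ 1912.9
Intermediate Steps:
A(D) = (-66 + D)/(17 + D) (A(D) = (D - 66)/(D + 17) = (-66 + D)/(17 + D))
4550/j - 824/A(41) = 4550/3606 - 824*(17 + 41)/(-66 + 41) = 4550*(1/3606) - 824/(-25/58) = 2275/1803 - 824/((1/58)*(-25)) = 2275/1803 - 824/(-25/58) = 2275/1803 - 824*(-58/25) = 2275/1803 + 47792/25 = 86225851/45075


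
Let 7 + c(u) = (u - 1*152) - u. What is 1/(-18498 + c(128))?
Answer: -1/18657 ≈ -5.3599e-5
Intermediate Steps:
c(u) = -159 (c(u) = -7 + ((u - 1*152) - u) = -7 + ((u - 152) - u) = -7 + ((-152 + u) - u) = -7 - 152 = -159)
1/(-18498 + c(128)) = 1/(-18498 - 159) = 1/(-18657) = -1/18657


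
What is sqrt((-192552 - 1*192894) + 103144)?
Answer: 19*I*sqrt(782) ≈ 531.32*I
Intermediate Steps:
sqrt((-192552 - 1*192894) + 103144) = sqrt((-192552 - 192894) + 103144) = sqrt(-385446 + 103144) = sqrt(-282302) = 19*I*sqrt(782)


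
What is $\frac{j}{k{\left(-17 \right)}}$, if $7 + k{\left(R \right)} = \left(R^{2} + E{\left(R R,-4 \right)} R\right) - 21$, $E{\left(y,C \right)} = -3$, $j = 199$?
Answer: $\frac{199}{312} \approx 0.63782$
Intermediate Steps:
$k{\left(R \right)} = -28 + R^{2} - 3 R$ ($k{\left(R \right)} = -7 - \left(21 - R^{2} + 3 R\right) = -28 + R^{2} - 3 R$)
$\frac{j}{k{\left(-17 \right)}} = \frac{199}{-28 + \left(-17\right)^{2} - -51} = \frac{199}{-28 + 289 + 51} = \frac{199}{312}$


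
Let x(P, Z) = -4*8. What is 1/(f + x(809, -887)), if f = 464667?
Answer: 1/464635 ≈ 2.1522e-6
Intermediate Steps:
x(P, Z) = -32
1/(f + x(809, -887)) = 1/(464667 - 32) = 1/464635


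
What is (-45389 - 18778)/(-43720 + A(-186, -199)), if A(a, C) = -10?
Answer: 64167/43730 ≈ 1.4673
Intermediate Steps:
(-45389 - 18778)/(-43720 + A(-186, -199)) = (-45389 - 18778)/(-43720 - 10) = -64167/(-43730) = -64167*(-1/43730) = 64167/43730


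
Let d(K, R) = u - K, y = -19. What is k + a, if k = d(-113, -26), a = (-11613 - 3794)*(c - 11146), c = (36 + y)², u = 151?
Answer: 167274063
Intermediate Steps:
c = 289 (c = (36 - 19)² = 17² = 289)
a = 167273799 (a = (-11613 - 3794)*(289 - 11146) = -15407*(-10857) = 167273799)
d(K, R) = 151 - K
k = 264 (k = 151 - 1*(-113) = 151 + 113 = 264)
k + a = 264 + 167273799 = 167274063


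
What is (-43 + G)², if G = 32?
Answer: 121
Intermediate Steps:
(-43 + G)² = (-43 + 32)² = (-11)² = 121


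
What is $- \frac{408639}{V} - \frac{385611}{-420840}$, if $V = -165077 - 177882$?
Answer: $\frac{101406799903}{48110288520} \approx 2.1078$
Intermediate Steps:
$V = -342959$ ($V = -165077 - 177882 = -342959$)
$- \frac{408639}{V} - \frac{385611}{-420840} = - \frac{408639}{-342959} - \frac{385611}{-420840} = \left(-408639\right) \left(- \frac{1}{342959}\right) - - \frac{128537}{140280} = \frac{408639}{342959} + \frac{128537}{140280} = \frac{101406799903}{48110288520}$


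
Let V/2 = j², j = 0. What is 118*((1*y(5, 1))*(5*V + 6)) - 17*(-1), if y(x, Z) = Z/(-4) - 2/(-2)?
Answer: 548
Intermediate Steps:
y(x, Z) = 1 - Z/4 (y(x, Z) = Z*(-¼) - 2*(-½) = -Z/4 + 1 = 1 - Z/4)
V = 0 (V = 2*0² = 2*0 = 0)
118*((1*y(5, 1))*(5*V + 6)) - 17*(-1) = 118*((1*(1 - ¼*1))*(5*0 + 6)) - 17*(-1) = 118*((1*(1 - ¼))*(0 + 6)) + 17 = 118*((1*(¾))*6) + 17 = 118*((¾)*6) + 17 = 118*(9/2) + 17 = 531 + 17 = 548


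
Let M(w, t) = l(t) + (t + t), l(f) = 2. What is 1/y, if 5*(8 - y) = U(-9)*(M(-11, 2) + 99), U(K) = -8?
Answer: 1/176 ≈ 0.0056818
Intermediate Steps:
M(w, t) = 2 + 2*t (M(w, t) = 2 + (t + t) = 2 + 2*t)
y = 176 (y = 8 - (-8)*((2 + 2*2) + 99)/5 = 8 - (-8)*((2 + 4) + 99)/5 = 8 - (-8)*(6 + 99)/5 = 8 - (-8)*105/5 = 8 - 1/5*(-840) = 8 + 168 = 176)
1/y = 1/176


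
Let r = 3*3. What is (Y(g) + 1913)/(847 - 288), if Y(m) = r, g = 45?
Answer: 1922/559 ≈ 3.4383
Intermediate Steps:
r = 9
Y(m) = 9
(Y(g) + 1913)/(847 - 288) = (9 + 1913)/(847 - 288) = 1922/559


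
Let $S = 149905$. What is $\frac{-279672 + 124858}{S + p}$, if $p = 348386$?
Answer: $- \frac{154814}{498291} \approx -0.31069$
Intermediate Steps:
$\frac{-279672 + 124858}{S + p} = \frac{-279672 + 124858}{149905 + 348386} = - \frac{154814}{498291}$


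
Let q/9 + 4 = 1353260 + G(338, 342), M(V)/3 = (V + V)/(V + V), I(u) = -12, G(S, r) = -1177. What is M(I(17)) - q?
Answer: -12168708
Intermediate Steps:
M(V) = 3 (M(V) = 3*((V + V)/(V + V)) = 3*((2*V)/((2*V))) = 3*((2*V)*(1/(2*V))) = 3*1 = 3)
q = 12168711 (q = -36 + 9*(1353260 - 1177) = -36 + 9*1352083 = -36 + 12168747 = 12168711)
M(I(17)) - q = 3 - 1*12168711 = 3 - 12168711 = -12168708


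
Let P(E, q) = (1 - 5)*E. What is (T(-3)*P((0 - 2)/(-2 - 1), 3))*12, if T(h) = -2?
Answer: 64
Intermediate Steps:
P(E, q) = -4*E
(T(-3)*P((0 - 2)/(-2 - 1), 3))*12 = -(-8)*(0 - 2)/(-2 - 1)*12 = -(-8)*(-2/(-3))*12 = -(-8)*(-2*(-1/3))*12 = -(-8)*2/3*12 = -2*(-8/3)*12 = (16/3)*12 = 64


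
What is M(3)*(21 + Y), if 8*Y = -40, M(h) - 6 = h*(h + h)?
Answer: 384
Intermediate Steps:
M(h) = 6 + 2*h² (M(h) = 6 + h*(h + h) = 6 + h*(2*h) = 6 + 2*h²)
Y = -5 (Y = (⅛)*(-40) = -5)
M(3)*(21 + Y) = (6 + 2*3²)*(21 - 5) = (6 + 2*9)*16 = (6 + 18)*16 = 24*16 = 384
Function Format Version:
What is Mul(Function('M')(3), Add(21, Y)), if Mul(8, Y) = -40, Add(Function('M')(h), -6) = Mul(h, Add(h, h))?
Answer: 384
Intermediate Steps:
Function('M')(h) = Add(6, Mul(2, Pow(h, 2))) (Function('M')(h) = Add(6, Mul(h, Add(h, h))) = Add(6, Mul(h, Mul(2, h))) = Add(6, Mul(2, Pow(h, 2))))
Y = -5 (Y = Mul(Rational(1, 8), -40) = -5)
Mul(Function('M')(3), Add(21, Y)) = Mul(Add(6, Mul(2, Pow(3, 2))), Add(21, -5)) = Mul(Add(6, Mul(2, 9)), 16) = Mul(Add(6, 18), 16) = Mul(24, 16) = 384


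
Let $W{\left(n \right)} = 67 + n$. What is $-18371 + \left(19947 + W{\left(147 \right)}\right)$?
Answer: $1790$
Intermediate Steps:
$-18371 + \left(19947 + W{\left(147 \right)}\right) = -18371 + \left(19947 + \left(67 + 147\right)\right) = -18371 + \left(19947 + 214\right) = -18371 + 20161 = 1790$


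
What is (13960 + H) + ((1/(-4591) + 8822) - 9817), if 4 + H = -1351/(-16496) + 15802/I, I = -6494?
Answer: 3186602807740791/245905492592 ≈ 12959.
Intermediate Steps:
H = -340198247/53562512 (H = -4 + (-1351/(-16496) + 15802/(-6494)) = -4 + (-1351*(-1/16496) + 15802*(-1/6494)) = -4 + (1351/16496 - 7901/3247) = -4 - 125948199/53562512 = -340198247/53562512 ≈ -6.3514)
(13960 + H) + ((1/(-4591) + 8822) - 9817) = (13960 - 340198247/53562512) + ((1/(-4591) + 8822) - 9817) = 747392469273/53562512 + ((-1/4591 + 8822) - 9817) = 747392469273/53562512 + (40501801/4591 - 9817) = 747392469273/53562512 - 4568046/4591 = 3186602807740791/245905492592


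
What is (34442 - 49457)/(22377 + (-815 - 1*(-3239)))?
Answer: -715/1181 ≈ -0.60542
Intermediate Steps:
(34442 - 49457)/(22377 + (-815 - 1*(-3239))) = -15015/(22377 + (-815 + 3239)) = -15015/(22377 + 2424) = -15015/24801 = -15015*1/24801 = -715/1181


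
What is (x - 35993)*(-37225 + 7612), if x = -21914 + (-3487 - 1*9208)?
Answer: 2090737026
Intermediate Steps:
x = -34609 (x = -21914 + (-3487 - 9208) = -21914 - 12695 = -34609)
(x - 35993)*(-37225 + 7612) = (-34609 - 35993)*(-37225 + 7612) = -70602*(-29613) = 2090737026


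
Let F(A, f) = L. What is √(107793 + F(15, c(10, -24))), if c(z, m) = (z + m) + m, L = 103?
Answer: 2*√26974 ≈ 328.48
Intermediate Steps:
c(z, m) = z + 2*m (c(z, m) = (m + z) + m = z + 2*m)
F(A, f) = 103
√(107793 + F(15, c(10, -24))) = √(107793 + 103) = √107896 = 2*√26974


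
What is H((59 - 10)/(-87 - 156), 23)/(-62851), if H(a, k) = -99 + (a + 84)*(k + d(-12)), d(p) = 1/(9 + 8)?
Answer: -7573327/259637481 ≈ -0.029169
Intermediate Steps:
d(p) = 1/17
H(a, k) = -99 + (84 + a)*(1/17 + k) (H(a, k) = -99 + (a + 84)*(k + 1/17) = -99 + (84 + a)*(1/17 + k))
H((59 - 10)/(-87 - 156), 23)/(-62851) = (-1599/17 + 84*23 + ((59 - 10)/(-87 - 156))/17 + ((59 - 10)/(-87 - 156))*23)/(-62851) = (-1599/17 + 1932 + (49/(-243))/17 + (49/(-243))*23)*(-1/62851) = (-1599/17 + 1932 + (49*(-1/243))/17 + (49*(-1/243))*23)*(-1/62851) = (-1599/17 + 1932 + (1/17)*(-49/243) - 49/243*23)*(-1/62851) = (-1599/17 + 1932 - 49/4131 - 1127/243)*(-1/62851) = (7573327/4131)*(-1/62851) = -7573327/259637481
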